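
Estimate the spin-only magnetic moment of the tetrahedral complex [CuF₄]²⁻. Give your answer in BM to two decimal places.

1.73 BM

Each F⁻ contributes -1; 4 × (-1) = -4. With overall charge -2, Cu is in the +2 oxidation state.
Cu sits in group 11; removing 2 electrons leaves Cu²⁺ with 11 − 2 = 9 d electrons.
Tetrahedral fields are weak (Δₜ ≈ 4/9 Δₒ), so electrons fill high-spin.
Configuration: e⁴ t₂⁵ → 1 unpaired electron.
μ(spin-only) = √[1(1+2)] = √3 ≈ 1.73 BM.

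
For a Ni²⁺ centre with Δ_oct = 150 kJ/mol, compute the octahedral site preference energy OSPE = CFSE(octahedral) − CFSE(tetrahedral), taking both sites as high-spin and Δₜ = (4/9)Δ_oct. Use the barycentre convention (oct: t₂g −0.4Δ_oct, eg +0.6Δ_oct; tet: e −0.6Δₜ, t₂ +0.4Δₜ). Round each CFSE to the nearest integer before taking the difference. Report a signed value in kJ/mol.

-127

Ni sits in group 10; removing 2 electrons leaves Ni²⁺ with 10 − 2 = 8 d electrons.
Octahedral (high-spin): t2g^6 e_g^2, CFSE = 6(−0.4) + 2(+0.6) = -1.2Δ_oct = -1.2 × 150 = -180 kJ/mol.
Tetrahedral e^4 t2^4 gives -0.8Δₜ = -0.8 × (4/9) × 150 = -53 kJ/mol.
OSPE = CFSE(oct) − CFSE(tet) = -180 − (-53) = -127 kJ/mol.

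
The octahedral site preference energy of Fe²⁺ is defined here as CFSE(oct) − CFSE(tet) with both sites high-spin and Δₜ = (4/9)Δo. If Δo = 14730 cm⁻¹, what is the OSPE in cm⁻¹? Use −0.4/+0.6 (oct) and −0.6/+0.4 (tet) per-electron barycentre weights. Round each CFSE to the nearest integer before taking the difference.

-1964

Fe²⁺: group 8, so d-count = 8 − 2 = 6.
Octahedral (high-spin): t₂g⁴ eg², CFSE = 4(−0.4) + 2(+0.6) = -0.4Δo = -0.4 × 14730 = -5892 cm⁻¹.
Tetrahedral e³ t₂³ gives -0.6Δₜ = -0.6 × (4/9) × 14730 = -3928 cm⁻¹.
OSPE = -5892 − (-3928) = -1964 cm⁻¹.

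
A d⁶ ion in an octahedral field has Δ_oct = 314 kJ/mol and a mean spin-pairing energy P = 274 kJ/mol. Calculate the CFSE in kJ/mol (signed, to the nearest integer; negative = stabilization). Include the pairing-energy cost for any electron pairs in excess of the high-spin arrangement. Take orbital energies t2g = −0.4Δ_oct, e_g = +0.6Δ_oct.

With Δ_oct > P the complex is low-spin.
Filling d⁶ accordingly: t2g^6 e_g^0.
Orbital CFSE = -2.4Δ_oct = -2.4 × 314 = -754 kJ/mol.
Excess pairs vs high-spin: 3 − 1 = 2; pairing cost = +548 kJ/mol.
Net CFSE = -754 + 548 = -206 kJ/mol.

-206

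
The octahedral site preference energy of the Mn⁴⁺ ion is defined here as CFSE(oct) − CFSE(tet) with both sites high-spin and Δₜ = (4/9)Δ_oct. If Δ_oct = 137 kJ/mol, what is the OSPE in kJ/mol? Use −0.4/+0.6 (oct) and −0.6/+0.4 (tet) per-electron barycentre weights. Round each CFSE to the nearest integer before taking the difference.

-115

Mn is in group 7, so Mn⁴⁺ is d³ (7 − 4 = 3).
In an octahedral site d³ (HS) is t₂g³ eg⁰, giving CFSE(oct) = -1.2Δ_oct = -164 kJ/mol.
In a tetrahedral site the filling is e² t₂¹: CFSE(tet) = -0.8Δₜ = -0.8 × (4/9)(137) = -49 kJ/mol.
OSPE = CFSE(oct) − CFSE(tet) = -164 − (-49) = -115 kJ/mol.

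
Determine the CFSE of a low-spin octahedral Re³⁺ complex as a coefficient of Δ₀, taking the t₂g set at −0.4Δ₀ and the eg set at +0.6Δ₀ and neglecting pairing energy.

-1.6 Δ₀

Group 7 minus oxidation state +3 gives a d⁴ configuration for Re³⁺.
Configuration: t₂g⁴ eg⁰.
CFSE = 4(-0.4Δ₀) + 0(0.6Δ₀) = -1.6Δ₀ + 0.0Δ₀ = -1.6Δ₀.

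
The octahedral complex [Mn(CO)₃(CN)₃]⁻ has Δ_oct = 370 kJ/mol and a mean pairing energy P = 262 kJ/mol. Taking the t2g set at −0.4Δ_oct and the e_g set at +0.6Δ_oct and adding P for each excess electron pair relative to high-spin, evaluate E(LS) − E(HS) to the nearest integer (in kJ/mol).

-216

Ligand charges: 3×(+0) from CO and 3×(-1) from CN⁻ sum to -3; with overall charge -1, Mn is +2.
Mn sits in group 7; removing 2 electrons leaves Mn²⁺ with 7 − 2 = 5 d electrons.
In the high-spin limit (t2g^3 e_g^2) the orbital term is 0.0Δ_oct = 0 kJ/mol, with no excess pairing.
Low-spin t2g^5 e_g^0 gives -2.0Δ_oct = -740 kJ/mol, but forming 2 extra pairs costs 2P = 524 kJ/mol, so E(LS) = -740 + 524 = -216 kJ/mol.
The difference is -216 − (0) = -216 kJ/mol, so low-spin lies lower.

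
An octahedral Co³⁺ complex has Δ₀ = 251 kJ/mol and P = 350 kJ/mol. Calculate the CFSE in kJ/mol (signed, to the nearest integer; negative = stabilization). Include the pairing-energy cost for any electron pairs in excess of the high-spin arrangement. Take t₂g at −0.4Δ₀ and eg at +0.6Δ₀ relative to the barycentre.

-100

Co³⁺: group 9, so d-count = 9 − 3 = 6.
Since Δ₀ = 251 kJ/mol < P = 350 kJ/mol, the complex adopts the high-spin configuration.
Configuration: t₂g⁴ eg².
Orbital CFSE = -0.4Δ₀ = -0.4 × 251 = -100 kJ/mol.
High-spin has no excess pairs, so no pairing correction applies.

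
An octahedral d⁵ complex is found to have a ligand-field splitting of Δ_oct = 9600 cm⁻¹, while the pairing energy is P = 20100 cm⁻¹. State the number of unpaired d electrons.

With Δ_oct < P the complex is high-spin.
Filling d⁵ accordingly: t₂g³ eg².
Unpaired electrons: 5.

5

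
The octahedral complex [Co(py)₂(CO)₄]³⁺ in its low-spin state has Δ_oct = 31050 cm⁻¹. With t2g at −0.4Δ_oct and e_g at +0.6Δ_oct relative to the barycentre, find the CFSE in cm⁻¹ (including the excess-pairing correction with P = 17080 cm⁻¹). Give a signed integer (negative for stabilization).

-40360

Ligand charges: 2×(+0) from py and 4×(+0) from CO sum to +0; with overall charge +3, Co is +3.
Co³⁺: group 9, so d-count = 9 − 3 = 6.
Electron filling gives t2g^6 e_g^0.
The orbital stabilization is -2.4Δ_oct = -2.4 × 31050 = -74520 cm⁻¹.
High-spin d⁶ would be t2g^4 e_g^2 with 1 pair; low-spin has 3, so 2 excess pairs cost +2P = +34160 cm⁻¹.
Overall CFSE = -74520 + 34160 = -40360 cm⁻¹.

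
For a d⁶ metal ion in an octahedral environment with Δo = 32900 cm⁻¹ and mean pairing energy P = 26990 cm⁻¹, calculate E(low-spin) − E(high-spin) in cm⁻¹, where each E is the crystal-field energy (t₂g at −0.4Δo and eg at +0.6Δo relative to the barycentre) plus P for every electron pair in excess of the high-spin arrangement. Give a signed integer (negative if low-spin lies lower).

High-spin d⁶ fills as t₂g⁴ eg² with CFSE 4(−0.4) + 2(+0.6) = -0.4Δo = -13160 cm⁻¹.
Low-spin: t₂g⁶ eg⁰, orbital CFSE = -2.4Δo = -78960 cm⁻¹; plus 2 excess pairs × P = +53980 cm⁻¹; total -24980 cm⁻¹.
E(LS) − E(HS) = -24980 − (-13160) = -11820 cm⁻¹.

-11820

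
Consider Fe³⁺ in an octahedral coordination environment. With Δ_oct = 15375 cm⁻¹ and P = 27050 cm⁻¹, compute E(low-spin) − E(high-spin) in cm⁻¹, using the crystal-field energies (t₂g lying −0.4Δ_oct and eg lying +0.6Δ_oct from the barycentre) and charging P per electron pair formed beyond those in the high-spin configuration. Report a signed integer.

23350

Group 8 minus oxidation state +3 gives a d⁵ configuration for Fe³⁺.
High-spin d⁵ fills as t₂g³ eg² with CFSE 3(−0.4) + 2(+0.6) = 0.0Δ_oct = 0 cm⁻¹.
Low-spin t₂g⁵ eg⁰ gives -2.0Δ_oct = -30750 cm⁻¹, but forming 2 extra pairs costs 2P = 54100 cm⁻¹, so E(LS) = -30750 + 54100 = 23350 cm⁻¹.
E(LS) − E(HS) = 23350 − (0) = 23350 cm⁻¹.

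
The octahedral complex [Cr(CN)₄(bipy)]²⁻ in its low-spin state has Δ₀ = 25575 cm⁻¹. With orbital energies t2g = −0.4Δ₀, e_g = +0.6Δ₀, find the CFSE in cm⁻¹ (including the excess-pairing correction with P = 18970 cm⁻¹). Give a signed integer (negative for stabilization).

Ligand charges: 4×(-1) from CN⁻ and 1×(+0) from bipy sum to -4; with overall charge -2, Cr is +2.
Cr²⁺: group 6, so d-count = 6 − 2 = 4.
Configuration: t2g^4 e_g^0.
CFSE(orbital) = 4×(-0.4Δ₀) + 0×(0.6Δ₀) = -1.6Δ₀; with Δ₀ = 25575 cm⁻¹ that is -40920 cm⁻¹.
High-spin d⁴ would be t2g^3 e_g^1 with 0 pairs; low-spin has 1, so 1 excess pair costs +1P = +18970 cm⁻¹.
Overall CFSE = -40920 + 18970 = -21950 cm⁻¹.

-21950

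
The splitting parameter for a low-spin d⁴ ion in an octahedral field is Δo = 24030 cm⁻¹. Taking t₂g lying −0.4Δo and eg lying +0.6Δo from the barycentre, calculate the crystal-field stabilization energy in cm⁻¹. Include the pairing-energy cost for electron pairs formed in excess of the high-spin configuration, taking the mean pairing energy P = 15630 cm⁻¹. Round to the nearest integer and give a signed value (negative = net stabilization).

-22818

The d⁴ electrons fill as t₂g⁴ eg⁰.
Orbital CFSE = 4(-0.4) + 0(0.6) = -1.6Δo = -1.6 × 24030 = -38448 cm⁻¹.
High-spin d⁴ would be t₂g³ eg¹ with 0 pairs; low-spin has 1, so 1 excess pair costs +1P = +15630 cm⁻¹.
Net CFSE = -38448 + 15630 = -22818 cm⁻¹.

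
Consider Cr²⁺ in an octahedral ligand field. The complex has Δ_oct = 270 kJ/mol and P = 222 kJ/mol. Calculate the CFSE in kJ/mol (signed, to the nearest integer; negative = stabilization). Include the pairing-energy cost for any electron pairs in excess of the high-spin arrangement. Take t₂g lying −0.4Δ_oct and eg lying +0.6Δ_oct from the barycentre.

-210

Cr is in group 6, so Cr²⁺ is d⁴ (6 − 2 = 4).
Here Δ_oct > P (270 > 222), so the low-spin state is favoured.
That gives t₂g⁴ eg⁰.
Orbital CFSE = -1.6Δ_oct = -1.6 × 270 = -432 kJ/mol.
Excess pairs vs high-spin: 1 − 0 = 1; pairing cost = +222 kJ/mol.
Net CFSE = -432 + 222 = -210 kJ/mol.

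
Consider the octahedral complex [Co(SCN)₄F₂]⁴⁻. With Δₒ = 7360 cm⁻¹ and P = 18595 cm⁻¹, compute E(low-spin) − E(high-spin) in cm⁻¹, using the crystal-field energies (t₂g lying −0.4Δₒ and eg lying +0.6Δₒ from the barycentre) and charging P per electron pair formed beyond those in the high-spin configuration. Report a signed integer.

11235

Ligand charges: 4×(-1) from SCN⁻ and 2×(-1) from F⁻ sum to -6; with overall charge -4, Co is +2.
Group 9 minus oxidation state +2 gives a d⁷ configuration for Co²⁺.
In the high-spin limit (t₂g⁵ eg²) the orbital term is -0.8Δₒ = -5888 cm⁻¹, with no excess pairing.
For low-spin the configuration is t₂g⁶ eg¹: orbital energy -1.8 × 7360 = -13248 cm⁻¹, and 1 additional pair relative to high-spin adds 18595 cm⁻¹, giving 5347 cm⁻¹.
The difference is 5347 − (-5888) = 11235 cm⁻¹, so high-spin lies lower.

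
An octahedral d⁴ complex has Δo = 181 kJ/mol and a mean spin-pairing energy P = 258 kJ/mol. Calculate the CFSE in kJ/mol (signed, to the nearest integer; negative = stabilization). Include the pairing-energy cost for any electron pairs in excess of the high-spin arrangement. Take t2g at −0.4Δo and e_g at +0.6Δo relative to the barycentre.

-109

Since Δo = 181 kJ/mol < P = 258 kJ/mol, the complex adopts the high-spin configuration.
That gives t2g^3 e_g^1.
Orbital CFSE = -0.6Δo = -0.6 × 181 = -109 kJ/mol.
High-spin has no excess pairs, so no pairing correction applies.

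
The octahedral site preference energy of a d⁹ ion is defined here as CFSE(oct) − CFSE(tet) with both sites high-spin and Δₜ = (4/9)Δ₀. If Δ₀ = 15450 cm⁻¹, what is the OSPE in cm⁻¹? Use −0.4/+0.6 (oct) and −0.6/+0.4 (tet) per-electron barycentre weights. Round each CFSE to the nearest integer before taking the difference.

Octahedral (high-spin): t₂g⁶ eg³, CFSE = 6(−0.4) + 3(+0.6) = -0.6Δ₀ = -0.6 × 15450 = -9270 cm⁻¹.
Tetrahedral e⁴ t₂⁵ gives -0.4Δₜ = -0.4 × (4/9) × 15450 = -2747 cm⁻¹.
Subtracting, OSPE = -9270 − (-2747) = -6523 cm⁻¹.

-6523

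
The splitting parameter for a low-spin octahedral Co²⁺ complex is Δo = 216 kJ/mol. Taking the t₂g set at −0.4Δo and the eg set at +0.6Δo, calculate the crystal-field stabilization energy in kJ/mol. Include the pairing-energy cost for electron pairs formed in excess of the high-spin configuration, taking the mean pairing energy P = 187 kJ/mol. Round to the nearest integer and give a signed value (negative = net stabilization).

-202

Co²⁺: group 9, so d-count = 9 − 2 = 7.
Electron filling gives t₂g⁶ eg¹.
CFSE(orbital) = 6×(-0.4Δo) + 1×(0.6Δo) = -1.8Δo; with Δo = 216 kJ/mol that is -389 kJ/mol.
High-spin d⁷ would be t₂g⁵ eg² with 2 pairs; low-spin has 3, so 1 excess pair costs +1P = +187 kJ/mol.
Combining: -389 + 187 = -202 kJ/mol.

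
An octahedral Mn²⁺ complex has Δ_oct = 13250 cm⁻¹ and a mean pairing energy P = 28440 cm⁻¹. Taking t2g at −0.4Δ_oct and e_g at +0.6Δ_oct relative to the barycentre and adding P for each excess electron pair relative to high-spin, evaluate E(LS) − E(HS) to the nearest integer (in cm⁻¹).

30380

Mn sits in group 7; removing 2 electrons leaves Mn²⁺ with 7 − 2 = 5 d electrons.
In the high-spin limit (t2g^3 e_g^2) the orbital term is 0.0Δ_oct = 0 cm⁻¹, with no excess pairing.
For low-spin the configuration is t2g^5 e_g^0: orbital energy -2.0 × 13250 = -26500 cm⁻¹, and 2 additional pairs relative to high-spin add 56880 cm⁻¹, giving 30380 cm⁻¹.
Thus E(LS) − E(HS) = 30380 cm⁻¹.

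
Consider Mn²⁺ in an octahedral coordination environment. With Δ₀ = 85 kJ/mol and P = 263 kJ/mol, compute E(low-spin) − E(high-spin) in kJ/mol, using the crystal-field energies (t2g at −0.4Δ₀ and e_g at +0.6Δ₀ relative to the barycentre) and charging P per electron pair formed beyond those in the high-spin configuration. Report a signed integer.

Mn is in group 7, so Mn²⁺ is d⁵ (7 − 2 = 5).
High-spin: t2g^3 e_g^2, CFSE = 0.0Δ₀ = 0 kJ/mol.
Low-spin: t2g^5 e_g^0, orbital CFSE = -2.0Δ₀ = -170 kJ/mol; plus 2 excess pairs × P = +526 kJ/mol; total 356 kJ/mol.
E(LS) − E(HS) = 356 − (0) = 356 kJ/mol.

356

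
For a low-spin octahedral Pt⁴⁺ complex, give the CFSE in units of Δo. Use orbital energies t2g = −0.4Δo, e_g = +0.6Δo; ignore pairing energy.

Pt⁴⁺: group 10, so d-count = 10 − 4 = 6.
Configuration: t2g^6 e_g^0.
CFSE = 6(-0.4Δo) + 0(0.6Δo) = -2.4Δo + 0.0Δo = -2.4Δo.

-2.4 Δo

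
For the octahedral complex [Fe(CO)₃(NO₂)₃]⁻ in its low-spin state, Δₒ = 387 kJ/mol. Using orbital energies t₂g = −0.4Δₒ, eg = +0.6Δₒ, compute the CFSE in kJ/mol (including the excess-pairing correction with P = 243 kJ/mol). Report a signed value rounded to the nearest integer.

-443

Ligand charges: 3×(+0) from CO and 3×(-1) from NO₂⁻ sum to -3; with overall charge -1, Fe is +2.
Group 8 minus oxidation state +2 gives a d⁶ configuration for Fe²⁺.
Configuration: t₂g⁶ eg⁰.
Orbital CFSE = 6(-0.4) + 0(0.6) = -2.4Δₒ = -2.4 × 387 = -929 kJ/mol.
High-spin d⁶ would be t₂g⁴ eg² with 1 pair; low-spin has 3, so 2 excess pairs cost +2P = +486 kJ/mol.
Combining: -929 + 486 = -443 kJ/mol.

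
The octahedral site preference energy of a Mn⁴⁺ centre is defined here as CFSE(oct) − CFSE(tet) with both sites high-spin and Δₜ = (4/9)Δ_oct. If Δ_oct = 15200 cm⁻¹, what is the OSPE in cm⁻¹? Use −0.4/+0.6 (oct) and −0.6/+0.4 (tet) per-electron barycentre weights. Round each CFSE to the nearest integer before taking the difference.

-12836

Mn⁴⁺: group 7, so d-count = 7 − 4 = 3.
Octahedral high-spin t2g^3 e_g^0: CFSE = -1.2 × 15200 = -18240 cm⁻¹.
In a tetrahedral site the filling is e^2 t2^1: CFSE(tet) = -0.8Δₜ = -0.8 × (4/9)(15200) = -5404 cm⁻¹.
OSPE = CFSE(oct) − CFSE(tet) = -18240 − (-5404) = -12836 cm⁻¹.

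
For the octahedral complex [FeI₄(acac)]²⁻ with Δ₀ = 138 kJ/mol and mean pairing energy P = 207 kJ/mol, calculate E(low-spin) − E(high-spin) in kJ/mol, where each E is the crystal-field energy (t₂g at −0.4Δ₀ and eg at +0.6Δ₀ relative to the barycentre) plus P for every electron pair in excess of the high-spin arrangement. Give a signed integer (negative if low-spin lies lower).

Ligand charges: 4×(-1) from I⁻ and 1×(-1) from acac⁻ sum to -5; with overall charge -2, Fe is +3.
Fe sits in group 8; removing 3 electrons leaves Fe³⁺ with 8 − 3 = 5 d electrons.
In the high-spin limit (t₂g³ eg²) the orbital term is 0.0Δ₀ = 0 kJ/mol, with no excess pairing.
Low-spin: t₂g⁵ eg⁰, orbital CFSE = -2.0Δ₀ = -276 kJ/mol; plus 2 excess pairs × P = +414 kJ/mol; total 138 kJ/mol.
Thus E(LS) − E(HS) = 138 kJ/mol.

138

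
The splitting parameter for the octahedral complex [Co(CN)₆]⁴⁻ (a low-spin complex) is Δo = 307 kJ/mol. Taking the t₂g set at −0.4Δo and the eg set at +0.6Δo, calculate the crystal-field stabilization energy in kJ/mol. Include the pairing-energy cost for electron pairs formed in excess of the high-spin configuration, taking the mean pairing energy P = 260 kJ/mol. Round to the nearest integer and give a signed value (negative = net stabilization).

-293

Each CN⁻ contributes -1; 6 × (-1) = -6. With overall charge -4, Co is in the +2 oxidation state.
Co is in group 9, so Co²⁺ is d⁷ (9 − 2 = 7).
Electron filling gives t₂g⁶ eg¹.
CFSE(orbital) = 6×(-0.4Δo) + 1×(0.6Δo) = -1.8Δo; with Δo = 307 kJ/mol that is -553 kJ/mol.
Relative to high-spin t₂g⁵ eg² (2 paired), the low-spin configuration has 1 additional pair, contributing +1 × 260 = +260 kJ/mol.
Net CFSE = -553 + 260 = -293 kJ/mol.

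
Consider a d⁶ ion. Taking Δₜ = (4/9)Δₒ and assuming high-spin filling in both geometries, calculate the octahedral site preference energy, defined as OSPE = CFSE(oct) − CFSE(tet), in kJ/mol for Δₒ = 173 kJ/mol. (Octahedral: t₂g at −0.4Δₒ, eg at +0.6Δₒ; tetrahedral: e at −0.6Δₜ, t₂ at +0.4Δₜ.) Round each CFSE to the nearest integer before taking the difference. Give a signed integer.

-23

Octahedral (high-spin): t₂g⁴ eg², CFSE = 4(−0.4) + 2(+0.6) = -0.4Δₒ = -0.4 × 173 = -69 kJ/mol.
Tetrahedral: e³ t₂³, CFSE = 3(−0.6) + 3(+0.4) = -0.6Δₜ = -0.6 × (4/9) × 173 = -46 kJ/mol.
OSPE = -69 − (-46) = -23 kJ/mol.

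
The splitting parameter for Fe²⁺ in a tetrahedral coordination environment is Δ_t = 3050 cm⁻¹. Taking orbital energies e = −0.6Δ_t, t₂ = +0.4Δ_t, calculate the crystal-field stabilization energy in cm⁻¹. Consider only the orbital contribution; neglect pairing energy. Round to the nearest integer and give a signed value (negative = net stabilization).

Group 8 minus oxidation state +2 gives a d⁶ configuration for Fe²⁺.
Tetrahedral splitting is small, so the complex is high-spin.
Electron filling gives e³ t₂³.
CFSE(orbital) = 3×(-0.6Δ_t) + 3×(0.4Δ_t) = -0.6Δ_t; with Δ_t = 3050 cm⁻¹ that is -1830 cm⁻¹.

-1830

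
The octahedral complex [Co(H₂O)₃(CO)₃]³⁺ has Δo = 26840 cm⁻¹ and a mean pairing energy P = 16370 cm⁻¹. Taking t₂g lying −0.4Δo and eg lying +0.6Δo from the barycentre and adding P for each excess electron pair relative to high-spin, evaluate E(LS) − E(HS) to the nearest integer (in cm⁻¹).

-20940

Ligand charges: 3×(+0) from H₂O and 3×(+0) from CO sum to +0; with overall charge +3, Co is +3.
Co is in group 9, so Co³⁺ is d⁶ (9 − 3 = 6).
In the high-spin limit (t₂g⁴ eg²) the orbital term is -0.4Δo = -10736 cm⁻¹, with no excess pairing.
For low-spin the configuration is t₂g⁶ eg⁰: orbital energy -2.4 × 26840 = -64416 cm⁻¹, and 2 additional pairs relative to high-spin add 32740 cm⁻¹, giving -31676 cm⁻¹.
E(LS) − E(HS) = -31676 − (-10736) = -20940 cm⁻¹.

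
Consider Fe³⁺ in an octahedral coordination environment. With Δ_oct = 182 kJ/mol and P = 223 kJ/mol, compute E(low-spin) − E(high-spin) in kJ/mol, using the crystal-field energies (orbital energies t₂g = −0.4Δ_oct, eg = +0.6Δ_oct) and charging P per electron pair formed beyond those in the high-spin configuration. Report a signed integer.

Fe³⁺: group 8, so d-count = 8 − 3 = 5.
In the high-spin limit (t₂g³ eg²) the orbital term is 0.0Δ_oct = 0 kJ/mol, with no excess pairing.
Low-spin t₂g⁵ eg⁰ gives -2.0Δ_oct = -364 kJ/mol, but forming 2 extra pairs costs 2P = 446 kJ/mol, so E(LS) = -364 + 446 = 82 kJ/mol.
E(LS) − E(HS) = 82 − (0) = 82 kJ/mol.

82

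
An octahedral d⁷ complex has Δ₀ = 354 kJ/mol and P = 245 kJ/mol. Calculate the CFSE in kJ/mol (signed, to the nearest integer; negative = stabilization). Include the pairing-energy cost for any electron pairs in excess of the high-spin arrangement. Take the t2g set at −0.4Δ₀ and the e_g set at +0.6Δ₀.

Δ₀ > P, so pairing is preferred: the ground state is low-spin.
That gives t2g^6 e_g^1.
Orbital CFSE = -1.8Δ₀ = -1.8 × 354 = -637 kJ/mol.
Excess pairs vs high-spin: 3 − 2 = 1; pairing cost = +245 kJ/mol.
Net CFSE = -637 + 245 = -392 kJ/mol.

-392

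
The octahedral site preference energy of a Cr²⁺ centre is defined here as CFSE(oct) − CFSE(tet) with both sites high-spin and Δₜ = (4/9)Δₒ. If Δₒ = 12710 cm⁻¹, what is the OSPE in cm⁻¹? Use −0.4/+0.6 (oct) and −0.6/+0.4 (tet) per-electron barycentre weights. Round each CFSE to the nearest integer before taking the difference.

Group 6 minus oxidation state +2 gives a d⁴ configuration for Cr²⁺.
Octahedral high-spin t2g^3 e_g^1: CFSE = -0.6 × 12710 = -7626 cm⁻¹.
Tetrahedral e^2 t2^2 gives -0.4Δₜ = -0.4 × (4/9) × 12710 = -2260 cm⁻¹.
Subtracting, OSPE = -7626 − (-2260) = -5366 cm⁻¹.

-5366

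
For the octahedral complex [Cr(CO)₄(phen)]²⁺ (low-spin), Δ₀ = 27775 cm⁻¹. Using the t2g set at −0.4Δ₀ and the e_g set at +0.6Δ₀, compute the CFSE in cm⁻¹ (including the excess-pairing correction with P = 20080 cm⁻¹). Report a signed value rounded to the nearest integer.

Ligand charges: 4×(+0) from CO and 1×(+0) from phen sum to +0; with overall charge +2, Cr is +2.
Group 6 minus oxidation state +2 gives a d⁴ configuration for Cr²⁺.
Configuration: t2g^4 e_g^0.
CFSE(orbital) = 4×(-0.4Δ₀) + 0×(0.6Δ₀) = -1.6Δ₀; with Δ₀ = 27775 cm⁻¹ that is -44440 cm⁻¹.
Relative to high-spin t2g^3 e_g^1 (0 paired), the low-spin configuration has 1 additional pair, contributing +1 × 20080 = +20080 cm⁻¹.
Combining: -44440 + 20080 = -24360 cm⁻¹.

-24360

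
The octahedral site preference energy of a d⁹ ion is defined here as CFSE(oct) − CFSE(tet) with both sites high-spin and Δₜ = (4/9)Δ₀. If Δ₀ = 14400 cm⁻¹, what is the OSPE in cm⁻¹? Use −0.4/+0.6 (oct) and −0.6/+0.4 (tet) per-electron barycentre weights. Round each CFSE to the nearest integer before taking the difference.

-6080

In an octahedral site d⁹ (HS) is t₂g⁶ eg³, giving CFSE(oct) = -0.6Δ₀ = -8640 cm⁻¹.
Tetrahedral e⁴ t₂⁵ gives -0.4Δₜ = -0.4 × (4/9) × 14400 = -2560 cm⁻¹.
OSPE = -8640 − (-2560) = -6080 cm⁻¹.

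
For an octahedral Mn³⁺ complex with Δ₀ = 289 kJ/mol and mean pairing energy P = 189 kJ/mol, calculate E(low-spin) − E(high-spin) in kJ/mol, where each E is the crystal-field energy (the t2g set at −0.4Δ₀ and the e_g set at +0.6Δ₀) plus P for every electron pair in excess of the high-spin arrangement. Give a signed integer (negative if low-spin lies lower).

Group 7 minus oxidation state +3 gives a d⁴ configuration for Mn³⁺.
In the high-spin limit (t2g^3 e_g^1) the orbital term is -0.6Δ₀ = -173 kJ/mol, with no excess pairing.
Low-spin t2g^4 e_g^0 gives -1.6Δ₀ = -462 kJ/mol, but forming 1 extra pair costs 1P = 189 kJ/mol, so E(LS) = -462 + 189 = -273 kJ/mol.
E(LS) − E(HS) = -273 − (-173) = -100 kJ/mol.

-100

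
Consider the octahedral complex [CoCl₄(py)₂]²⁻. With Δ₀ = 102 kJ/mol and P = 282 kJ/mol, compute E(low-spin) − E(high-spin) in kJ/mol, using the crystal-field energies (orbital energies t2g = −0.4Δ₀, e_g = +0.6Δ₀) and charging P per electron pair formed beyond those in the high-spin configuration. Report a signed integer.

Ligand charges: 4×(-1) from Cl⁻ and 2×(+0) from py sum to -4; with overall charge -2, Co is +2.
Co²⁺: group 9, so d-count = 9 − 2 = 7.
High-spin: t2g^5 e_g^2, CFSE = -0.8Δ₀ = -82 kJ/mol.
For low-spin the configuration is t2g^6 e_g^1: orbital energy -1.8 × 102 = -184 kJ/mol, and 1 additional pair relative to high-spin adds 282 kJ/mol, giving 98 kJ/mol.
The difference is 98 − (-82) = 180 kJ/mol, so high-spin lies lower.

180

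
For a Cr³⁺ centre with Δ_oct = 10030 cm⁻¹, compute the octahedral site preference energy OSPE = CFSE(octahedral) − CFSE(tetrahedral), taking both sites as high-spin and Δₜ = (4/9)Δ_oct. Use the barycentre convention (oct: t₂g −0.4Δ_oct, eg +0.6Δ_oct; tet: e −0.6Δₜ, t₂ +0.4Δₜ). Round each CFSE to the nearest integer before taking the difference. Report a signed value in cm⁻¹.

Group 6 minus oxidation state +3 gives a d³ configuration for Cr³⁺.
In an octahedral site d³ (HS) is t₂g³ eg⁰, giving CFSE(oct) = -1.2Δ_oct = -12036 cm⁻¹.
In a tetrahedral site the filling is e² t₂¹: CFSE(tet) = -0.8Δₜ = -0.8 × (4/9)(10030) = -3566 cm⁻¹.
OSPE = -12036 − (-3566) = -8470 cm⁻¹.

-8470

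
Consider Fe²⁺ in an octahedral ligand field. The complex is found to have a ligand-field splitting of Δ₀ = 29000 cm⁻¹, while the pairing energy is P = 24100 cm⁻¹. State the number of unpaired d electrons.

Fe sits in group 8; removing 2 electrons leaves Fe²⁺ with 8 − 2 = 6 d electrons.
Δ₀ > P, so pairing is preferred: the ground state is low-spin.
That gives t2g^6 e_g^0.
Unpaired electrons: 0.

0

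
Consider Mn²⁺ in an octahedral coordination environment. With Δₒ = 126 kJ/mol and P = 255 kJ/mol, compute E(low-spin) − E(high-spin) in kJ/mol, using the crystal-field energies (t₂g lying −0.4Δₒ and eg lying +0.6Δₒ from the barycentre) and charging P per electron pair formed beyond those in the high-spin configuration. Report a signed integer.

258

Mn is in group 7, so Mn²⁺ is d⁵ (7 − 2 = 5).
In the high-spin limit (t₂g³ eg²) the orbital term is 0.0Δₒ = 0 kJ/mol, with no excess pairing.
Low-spin t₂g⁵ eg⁰ gives -2.0Δₒ = -252 kJ/mol, but forming 2 extra pairs costs 2P = 510 kJ/mol, so E(LS) = -252 + 510 = 258 kJ/mol.
E(LS) − E(HS) = 258 − (0) = 258 kJ/mol.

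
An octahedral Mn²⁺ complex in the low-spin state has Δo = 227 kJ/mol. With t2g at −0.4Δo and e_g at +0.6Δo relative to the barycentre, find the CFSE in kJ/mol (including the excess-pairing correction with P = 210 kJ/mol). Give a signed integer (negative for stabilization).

Mn sits in group 7; removing 2 electrons leaves Mn²⁺ with 7 − 2 = 5 d electrons.
Configuration: t2g^5 e_g^0.
Orbital CFSE = 5(-0.4) + 0(0.6) = -2.0Δo = -2.0 × 227 = -454 kJ/mol.
Pairing penalty: 2 pairs vs 0 in the high-spin reference → 2 extra × P = 420 kJ/mol.
Net CFSE = -454 + 420 = -34 kJ/mol.

-34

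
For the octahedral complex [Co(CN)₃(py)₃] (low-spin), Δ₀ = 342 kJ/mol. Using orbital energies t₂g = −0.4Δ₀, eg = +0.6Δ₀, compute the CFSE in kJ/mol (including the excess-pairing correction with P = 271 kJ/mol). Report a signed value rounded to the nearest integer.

-279

Ligand charges: 3×(-1) from CN⁻ and 3×(+0) from py sum to -3; with overall charge +0, Co is +3.
Co³⁺: group 9, so d-count = 9 − 3 = 6.
Configuration: t₂g⁶ eg⁰.
The orbital stabilization is -2.4Δ₀ = -2.4 × 342 = -821 kJ/mol.
Relative to high-spin t₂g⁴ eg² (1 paired), the low-spin configuration has 2 additional pairs, contributing +2 × 271 = +542 kJ/mol.
Overall CFSE = -821 + 542 = -279 kJ/mol.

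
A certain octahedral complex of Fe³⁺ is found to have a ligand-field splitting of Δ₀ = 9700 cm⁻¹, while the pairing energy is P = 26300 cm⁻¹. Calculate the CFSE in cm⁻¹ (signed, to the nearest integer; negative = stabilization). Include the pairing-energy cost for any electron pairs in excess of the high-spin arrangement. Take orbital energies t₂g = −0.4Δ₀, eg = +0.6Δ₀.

0

Fe is in group 8, so Fe³⁺ is d⁵ (8 − 3 = 5).
Here Δ₀ < P (9700 < 26300), so the high-spin state is favoured.
Configuration: t₂g³ eg².
Orbital CFSE = 0.0Δ₀ = 0.0 × 9700 = 0 cm⁻¹.
High-spin has no excess pairs, so no pairing correction applies.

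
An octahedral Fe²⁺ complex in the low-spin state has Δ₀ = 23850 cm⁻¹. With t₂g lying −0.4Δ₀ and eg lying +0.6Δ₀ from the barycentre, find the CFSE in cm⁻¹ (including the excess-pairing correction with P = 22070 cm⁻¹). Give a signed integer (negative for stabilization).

-13100

Group 8 minus oxidation state +2 gives a d⁶ configuration for Fe²⁺.
Configuration: t₂g⁶ eg⁰.
CFSE(orbital) = 6×(-0.4Δ₀) + 0×(0.6Δ₀) = -2.4Δ₀; with Δ₀ = 23850 cm⁻¹ that is -57240 cm⁻¹.
High-spin d⁶ would be t₂g⁴ eg² with 1 pair; low-spin has 3, so 2 excess pairs cost +2P = +44140 cm⁻¹.
Overall CFSE = -57240 + 44140 = -13100 cm⁻¹.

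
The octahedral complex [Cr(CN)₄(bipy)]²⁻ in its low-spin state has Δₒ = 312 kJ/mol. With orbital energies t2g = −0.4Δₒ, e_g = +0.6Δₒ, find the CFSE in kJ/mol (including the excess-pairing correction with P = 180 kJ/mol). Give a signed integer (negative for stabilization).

-319

Ligand charges: 4×(-1) from CN⁻ and 1×(+0) from bipy sum to -4; with overall charge -2, Cr is +2.
Cr sits in group 6; removing 2 electrons leaves Cr²⁺ with 6 − 2 = 4 d electrons.
The d⁴ electrons fill as t2g^4 e_g^0.
Orbital CFSE = 4(-0.4) + 0(0.6) = -1.6Δₒ = -1.6 × 312 = -499 kJ/mol.
Relative to high-spin t2g^3 e_g^1 (0 paired), the low-spin configuration has 1 additional pair, contributing +1 × 180 = +180 kJ/mol.
Net CFSE = -499 + 180 = -319 kJ/mol.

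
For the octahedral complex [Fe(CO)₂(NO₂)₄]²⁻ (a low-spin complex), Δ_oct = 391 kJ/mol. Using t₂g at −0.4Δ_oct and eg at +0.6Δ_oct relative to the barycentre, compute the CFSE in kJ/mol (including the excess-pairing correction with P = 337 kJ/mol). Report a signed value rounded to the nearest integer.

-264

Ligand charges: 2×(+0) from CO and 4×(-1) from NO₂⁻ sum to -4; with overall charge -2, Fe is +2.
Fe is in group 8, so Fe²⁺ is d⁶ (8 − 2 = 6).
Configuration: t₂g⁶ eg⁰.
The orbital stabilization is -2.4Δ_oct = -2.4 × 391 = -938 kJ/mol.
Relative to high-spin t₂g⁴ eg² (1 paired), the low-spin configuration has 2 additional pairs, contributing +2 × 337 = +674 kJ/mol.
Combining: -938 + 674 = -264 kJ/mol.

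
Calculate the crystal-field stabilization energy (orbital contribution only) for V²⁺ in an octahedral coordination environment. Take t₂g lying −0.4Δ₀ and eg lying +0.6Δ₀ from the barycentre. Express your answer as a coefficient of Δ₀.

-1.2 Δ₀

V²⁺: group 5, so d-count = 5 − 2 = 3.
For octahedral d³ the high- and low-spin configurations coincide.
Configuration: t₂g³ eg⁰.
CFSE = 3(-0.4Δ₀) + 0(0.6Δ₀) = -1.2Δ₀ + 0.0Δ₀ = -1.2Δ₀.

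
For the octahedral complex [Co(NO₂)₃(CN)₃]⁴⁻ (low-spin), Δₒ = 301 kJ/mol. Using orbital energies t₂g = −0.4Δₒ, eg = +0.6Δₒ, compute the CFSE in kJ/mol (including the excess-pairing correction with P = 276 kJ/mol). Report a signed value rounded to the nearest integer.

-266

Ligand charges: 3×(-1) from NO₂⁻ and 3×(-1) from CN⁻ sum to -6; with overall charge -4, Co is +2.
Co sits in group 9; removing 2 electrons leaves Co²⁺ with 9 − 2 = 7 d electrons.
Configuration: t₂g⁶ eg¹.
Orbital CFSE = 6(-0.4) + 1(0.6) = -1.8Δₒ = -1.8 × 301 = -542 kJ/mol.
Relative to high-spin t₂g⁵ eg² (2 paired), the low-spin configuration has 1 additional pair, contributing +1 × 276 = +276 kJ/mol.
Combining: -542 + 276 = -266 kJ/mol.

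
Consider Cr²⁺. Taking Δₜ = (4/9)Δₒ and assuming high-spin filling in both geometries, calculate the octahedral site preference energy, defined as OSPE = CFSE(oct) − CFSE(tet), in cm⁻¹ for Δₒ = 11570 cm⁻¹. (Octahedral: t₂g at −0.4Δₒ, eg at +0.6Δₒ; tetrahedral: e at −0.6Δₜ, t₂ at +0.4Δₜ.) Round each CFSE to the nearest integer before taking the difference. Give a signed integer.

Cr sits in group 6; removing 2 electrons leaves Cr²⁺ with 6 − 2 = 4 d electrons.
Octahedral (high-spin): t₂g³ eg¹, CFSE = 3(−0.4) + 1(+0.6) = -0.6Δₒ = -0.6 × 11570 = -6942 cm⁻¹.
Tetrahedral e² t₂² gives -0.4Δₜ = -0.4 × (4/9) × 11570 = -2057 cm⁻¹.
Subtracting, OSPE = -6942 − (-2057) = -4885 cm⁻¹.

-4885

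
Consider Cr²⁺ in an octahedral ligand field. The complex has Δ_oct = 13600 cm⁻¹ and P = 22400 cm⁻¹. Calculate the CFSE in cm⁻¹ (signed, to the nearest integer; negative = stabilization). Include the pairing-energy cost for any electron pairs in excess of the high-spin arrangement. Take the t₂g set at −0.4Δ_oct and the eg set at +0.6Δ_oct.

Cr²⁺: group 6, so d-count = 6 − 2 = 4.
Since Δ_oct = 13600 cm⁻¹ < P = 22400 cm⁻¹, the complex adopts the high-spin configuration.
Configuration: t₂g³ eg¹.
Orbital CFSE = -0.6Δ_oct = -0.6 × 13600 = -8160 cm⁻¹.
High-spin has no excess pairs, so no pairing correction applies.

-8160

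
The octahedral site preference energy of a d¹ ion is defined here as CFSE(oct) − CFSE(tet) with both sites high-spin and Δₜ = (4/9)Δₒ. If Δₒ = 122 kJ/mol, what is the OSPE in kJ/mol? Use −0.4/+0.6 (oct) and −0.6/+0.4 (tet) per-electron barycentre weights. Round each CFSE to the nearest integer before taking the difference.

Octahedral high-spin t2g^1 e_g^0: CFSE = -0.4 × 122 = -49 kJ/mol.
Tetrahedral: e^1 t2^0, CFSE = 1(−0.6) + 0(+0.4) = -0.6Δₜ = -0.6 × (4/9) × 122 = -33 kJ/mol.
OSPE = CFSE(oct) − CFSE(tet) = -49 − (-33) = -16 kJ/mol.

-16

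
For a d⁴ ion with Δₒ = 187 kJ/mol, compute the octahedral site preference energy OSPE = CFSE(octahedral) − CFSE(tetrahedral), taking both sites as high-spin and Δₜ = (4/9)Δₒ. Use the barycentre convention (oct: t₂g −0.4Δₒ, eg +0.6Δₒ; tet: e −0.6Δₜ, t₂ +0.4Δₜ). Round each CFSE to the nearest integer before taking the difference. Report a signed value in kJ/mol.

-79

Octahedral (high-spin): t₂g³ eg¹, CFSE = 3(−0.4) + 1(+0.6) = -0.6Δₒ = -0.6 × 187 = -112 kJ/mol.
Tetrahedral: e² t₂², CFSE = 2(−0.6) + 2(+0.4) = -0.4Δₜ = -0.4 × (4/9) × 187 = -33 kJ/mol.
Subtracting, OSPE = -112 − (-33) = -79 kJ/mol.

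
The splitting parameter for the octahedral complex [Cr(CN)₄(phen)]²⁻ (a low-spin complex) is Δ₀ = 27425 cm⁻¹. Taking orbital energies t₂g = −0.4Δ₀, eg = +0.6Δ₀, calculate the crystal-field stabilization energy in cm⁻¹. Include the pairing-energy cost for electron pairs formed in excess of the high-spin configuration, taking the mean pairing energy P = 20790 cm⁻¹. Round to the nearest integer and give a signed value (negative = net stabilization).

-23090

Ligand charges: 4×(-1) from CN⁻ and 1×(+0) from phen sum to -4; with overall charge -2, Cr is +2.
Group 6 minus oxidation state +2 gives a d⁴ configuration for Cr²⁺.
The d⁴ electrons fill as t₂g⁴ eg⁰.
The orbital stabilization is -1.6Δ₀ = -1.6 × 27425 = -43880 cm⁻¹.
Pairing penalty: 1 pair vs 0 in the high-spin reference → 1 extra × P = 20790 cm⁻¹.
Overall CFSE = -43880 + 20790 = -23090 cm⁻¹.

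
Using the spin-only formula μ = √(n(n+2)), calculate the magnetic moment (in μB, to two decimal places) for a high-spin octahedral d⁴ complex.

4.90 μB

Configuration: t2g^3 e_g^1 → 4 unpaired electrons.
μ(spin-only) = √[4(4+2)] = √24 ≈ 4.90 μB.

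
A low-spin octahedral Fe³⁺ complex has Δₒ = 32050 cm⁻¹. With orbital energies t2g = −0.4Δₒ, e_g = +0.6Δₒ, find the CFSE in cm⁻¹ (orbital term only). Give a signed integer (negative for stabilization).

Fe is in group 8, so Fe³⁺ is d⁵ (8 − 3 = 5).
Electron filling gives t2g^5 e_g^0.
The orbital stabilization is -2.0Δₒ = -2.0 × 32050 = -64100 cm⁻¹.

-64100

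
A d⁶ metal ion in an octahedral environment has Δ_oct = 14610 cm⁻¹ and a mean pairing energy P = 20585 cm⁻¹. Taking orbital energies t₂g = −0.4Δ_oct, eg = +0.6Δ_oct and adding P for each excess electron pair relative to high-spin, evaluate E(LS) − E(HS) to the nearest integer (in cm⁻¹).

11950

In the high-spin limit (t₂g⁴ eg²) the orbital term is -0.4Δ_oct = -5844 cm⁻¹, with no excess pairing.
Low-spin: t₂g⁶ eg⁰, orbital CFSE = -2.4Δ_oct = -35064 cm⁻¹; plus 2 excess pairs × P = +41170 cm⁻¹; total 6106 cm⁻¹.
Thus E(LS) − E(HS) = 11950 cm⁻¹.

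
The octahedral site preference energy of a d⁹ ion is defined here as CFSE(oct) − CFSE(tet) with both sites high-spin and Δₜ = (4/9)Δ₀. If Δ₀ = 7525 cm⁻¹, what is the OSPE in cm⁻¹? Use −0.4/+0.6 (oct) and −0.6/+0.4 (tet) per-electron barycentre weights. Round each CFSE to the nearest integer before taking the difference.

In an octahedral site d⁹ (HS) is t₂g⁶ eg³, giving CFSE(oct) = -0.6Δ₀ = -4515 cm⁻¹.
In a tetrahedral site the filling is e⁴ t₂⁵: CFSE(tet) = -0.4Δₜ = -0.4 × (4/9)(7525) = -1338 cm⁻¹.
OSPE = CFSE(oct) − CFSE(tet) = -4515 − (-1338) = -3177 cm⁻¹.

-3177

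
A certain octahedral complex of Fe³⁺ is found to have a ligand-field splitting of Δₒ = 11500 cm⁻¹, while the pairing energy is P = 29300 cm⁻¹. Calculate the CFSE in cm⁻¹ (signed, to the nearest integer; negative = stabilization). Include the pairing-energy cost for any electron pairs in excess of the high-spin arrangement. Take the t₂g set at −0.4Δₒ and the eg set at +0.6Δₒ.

0

Fe sits in group 8; removing 3 electrons leaves Fe³⁺ with 8 − 3 = 5 d electrons.
Δₒ < P, so pairing is avoided: the ground state is high-spin.
Configuration: t₂g³ eg².
Orbital CFSE = 0.0Δₒ = 0.0 × 11500 = 0 cm⁻¹.
High-spin has no excess pairs, so no pairing correction applies.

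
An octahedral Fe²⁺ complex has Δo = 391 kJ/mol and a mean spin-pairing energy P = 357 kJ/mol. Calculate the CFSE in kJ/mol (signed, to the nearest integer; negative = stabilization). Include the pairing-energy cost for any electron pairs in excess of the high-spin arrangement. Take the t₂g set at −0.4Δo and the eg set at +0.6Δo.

Fe²⁺: group 8, so d-count = 8 − 2 = 6.
With Δo > P the complex is low-spin.
Filling d⁶ accordingly: t₂g⁶ eg⁰.
Orbital CFSE = -2.4Δo = -2.4 × 391 = -938 kJ/mol.
Excess pairs vs high-spin: 3 − 1 = 2; pairing cost = +714 kJ/mol.
Net CFSE = -938 + 714 = -224 kJ/mol.

-224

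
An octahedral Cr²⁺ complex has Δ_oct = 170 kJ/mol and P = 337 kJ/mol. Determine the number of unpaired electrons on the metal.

Cr²⁺: group 6, so d-count = 6 − 2 = 4.
Here Δ_oct < P (170 < 337), so the high-spin state is favoured.
Configuration: t2g^3 e_g^1.
Unpaired electrons: 4.

4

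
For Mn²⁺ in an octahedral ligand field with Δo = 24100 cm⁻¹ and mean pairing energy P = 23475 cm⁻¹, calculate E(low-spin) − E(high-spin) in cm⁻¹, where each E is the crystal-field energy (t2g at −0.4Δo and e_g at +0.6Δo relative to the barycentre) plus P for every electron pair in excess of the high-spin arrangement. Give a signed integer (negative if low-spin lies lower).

-1250

Mn sits in group 7; removing 2 electrons leaves Mn²⁺ with 7 − 2 = 5 d electrons.
High-spin: t2g^3 e_g^2, CFSE = 0.0Δo = 0 cm⁻¹.
Low-spin: t2g^5 e_g^0, orbital CFSE = -2.0Δo = -48200 cm⁻¹; plus 2 excess pairs × P = +46950 cm⁻¹; total -1250 cm⁻¹.
E(LS) − E(HS) = -1250 − (0) = -1250 cm⁻¹.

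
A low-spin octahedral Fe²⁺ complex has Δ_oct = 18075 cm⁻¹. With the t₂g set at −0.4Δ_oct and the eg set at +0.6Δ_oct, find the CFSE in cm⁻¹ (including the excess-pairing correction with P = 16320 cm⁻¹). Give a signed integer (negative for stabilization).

Fe²⁺: group 8, so d-count = 8 − 2 = 6.
Electron filling gives t₂g⁶ eg⁰.
Orbital CFSE = 6(-0.4) + 0(0.6) = -2.4Δ_oct = -2.4 × 18075 = -43380 cm⁻¹.
Relative to high-spin t₂g⁴ eg² (1 paired), the low-spin configuration has 2 additional pairs, contributing +2 × 16320 = +32640 cm⁻¹.
Net CFSE = -43380 + 32640 = -10740 cm⁻¹.

-10740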